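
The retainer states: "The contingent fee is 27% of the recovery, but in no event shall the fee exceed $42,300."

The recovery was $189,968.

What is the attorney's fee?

$42,300.00

27% of $189,968 = $51,291.36
That exceeds the $42,300 cap, so the fee is capped at $42,300.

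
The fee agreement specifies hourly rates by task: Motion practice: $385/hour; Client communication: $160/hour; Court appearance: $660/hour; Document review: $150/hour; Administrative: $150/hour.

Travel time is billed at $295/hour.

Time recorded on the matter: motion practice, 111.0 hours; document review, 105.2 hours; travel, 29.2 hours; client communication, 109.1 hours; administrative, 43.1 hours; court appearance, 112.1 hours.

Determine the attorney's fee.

$165,036.00

Motion practice: 111.0 × $385 = $42,735.00
Client communication: 109.1 × $160 = $17,456.00
Court appearance: 112.1 × $660 = $73,986.00
Document review: 105.2 × $150 = $15,780.00
Administrative: 43.1 × $150 = $6,465.00
Subtotal: $42,735.00 + $17,456.00 + $73,986.00 + $15,780.00 + $6,465.00 = $156,422.00
Travel: 29.2 × $295 = $8,614.00
Total: $156,422.00 + $8,614.00 = $165,036.00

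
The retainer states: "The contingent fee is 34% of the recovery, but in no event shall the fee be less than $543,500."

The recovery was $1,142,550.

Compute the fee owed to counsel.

34% of $1,142,550 = $388,467.00
That is below the $543,500 minimum, so the minimum applies.

$543,500.00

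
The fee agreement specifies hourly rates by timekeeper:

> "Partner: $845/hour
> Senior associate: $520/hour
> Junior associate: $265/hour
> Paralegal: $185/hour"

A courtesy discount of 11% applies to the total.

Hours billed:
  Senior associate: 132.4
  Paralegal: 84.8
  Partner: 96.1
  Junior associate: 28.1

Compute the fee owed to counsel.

Partner: 96.1 × $845 = $81,204.50
Senior associate: 132.4 × $520 = $68,848.00
Junior associate: 28.1 × $265 = $7,446.50
Paralegal: 84.8 × $185 = $15,688.00
Subtotal: $173,187.00
Less 11% discount: −$19,050.57
Total: $173,187.00 − $19,050.57 = $154,136.43

$154,136.43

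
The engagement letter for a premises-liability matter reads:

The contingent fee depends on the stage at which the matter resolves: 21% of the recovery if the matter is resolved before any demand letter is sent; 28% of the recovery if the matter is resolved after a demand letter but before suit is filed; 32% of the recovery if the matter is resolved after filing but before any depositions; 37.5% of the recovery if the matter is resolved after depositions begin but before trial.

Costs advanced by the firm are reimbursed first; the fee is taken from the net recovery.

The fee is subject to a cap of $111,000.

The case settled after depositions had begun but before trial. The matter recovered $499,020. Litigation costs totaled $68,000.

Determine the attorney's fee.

$111,000.00

Fee base (net of costs): $499,020 − $68,000 = $431,020
The matter settled after depositions had begun but before trial, so the 37.5% rate applies.
$431,020 × 37.5% = $161,632.50
$161,632.50 exceeds the $111,000 cap, so the fee is capped at $111,000.00.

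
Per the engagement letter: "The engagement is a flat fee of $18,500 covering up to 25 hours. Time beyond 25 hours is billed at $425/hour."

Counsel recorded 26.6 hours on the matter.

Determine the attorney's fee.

$19,180.00

Flat fee: $18,500.00
Excess hours: 26.6 − 25 = 1.6
Overrun: 1.6 × $425 = $680.00
Total: $18,500.00 + $680.00 = $19,180.00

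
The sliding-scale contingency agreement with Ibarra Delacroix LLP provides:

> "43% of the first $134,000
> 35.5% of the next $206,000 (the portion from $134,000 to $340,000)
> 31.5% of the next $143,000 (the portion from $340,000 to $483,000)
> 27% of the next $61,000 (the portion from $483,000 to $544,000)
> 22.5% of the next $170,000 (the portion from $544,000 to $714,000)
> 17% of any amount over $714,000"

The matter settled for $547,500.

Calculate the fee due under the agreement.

$193,052.50

First $134,000 at 43% = $57,620.00
Next $206,000 at 35.5% = $73,130.00
Next $143,000 at 31.5% = $45,045.00
Next $61,000 at 27% = $16,470.00
Remaining $3,500 at 22.5% = $787.50
Fee: $57,620.00 + $73,130.00 + $45,045.00 + $16,470.00 + $787.50 = $193,052.50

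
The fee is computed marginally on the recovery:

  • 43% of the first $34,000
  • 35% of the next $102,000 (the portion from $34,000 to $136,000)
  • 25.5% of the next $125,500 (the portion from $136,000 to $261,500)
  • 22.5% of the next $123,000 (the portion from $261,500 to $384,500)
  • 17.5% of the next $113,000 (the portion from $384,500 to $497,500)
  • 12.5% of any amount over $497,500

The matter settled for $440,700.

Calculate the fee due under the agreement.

$119,832.50

First $34,000 at 43% = $14,620.00
Next $102,000 at 35% = $35,700.00
Next $125,500 at 25.5% = $32,002.50
Next $123,000 at 22.5% = $27,675.00
Remaining $56,200 at 17.5% = $9,835.00
Fee: $14,620.00 + $35,700.00 + $32,002.50 + $27,675.00 + $9,835.00 = $119,832.50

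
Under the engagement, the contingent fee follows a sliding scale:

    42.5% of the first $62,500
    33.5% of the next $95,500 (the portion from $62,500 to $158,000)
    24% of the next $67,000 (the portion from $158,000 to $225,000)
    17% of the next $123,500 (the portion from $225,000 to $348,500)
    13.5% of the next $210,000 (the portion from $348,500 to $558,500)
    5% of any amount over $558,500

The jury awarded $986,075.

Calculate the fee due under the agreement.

First $62,500 at 42.5% = $26,562.50
Next $95,500 at 33.5% = $31,992.50
Next $67,000 at 24% = $16,080.00
Next $123,500 at 17% = $20,995.00
Next $210,000 at 13.5% = $28,350.00
Remaining $427,575 at 5% = $21,378.75
Fee: $26,562.50 + $31,992.50 + $16,080.00 + $20,995.00 + $28,350.00 + $21,378.75 = $145,358.75

$145,358.75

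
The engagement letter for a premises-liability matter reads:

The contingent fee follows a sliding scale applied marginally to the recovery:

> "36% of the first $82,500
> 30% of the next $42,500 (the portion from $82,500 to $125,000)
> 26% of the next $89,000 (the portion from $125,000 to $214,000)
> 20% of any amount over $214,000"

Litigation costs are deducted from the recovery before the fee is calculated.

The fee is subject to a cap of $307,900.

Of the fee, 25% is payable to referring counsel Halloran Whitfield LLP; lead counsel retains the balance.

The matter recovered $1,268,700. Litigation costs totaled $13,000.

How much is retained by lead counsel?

Fee base (net of costs): $1,268,700 − $13,000 = $1,255,700
First $82,500 at 36% = $29,700.00
Next $42,500 at 30% = $12,750.00
Next $89,000 at 26% = $23,140.00
Remaining $1,041,700 at 20% = $208,340.00
Fee: $29,700.00 + $12,750.00 + $23,140.00 + $208,340.00 = $273,930.00
$273,930.00 is under the $307,900 cap.
Referral share: 25% of $273,930.00 = $68,482.50; lead counsel retains $273,930.00 − $68,482.50 = $205,447.50.

$205,447.50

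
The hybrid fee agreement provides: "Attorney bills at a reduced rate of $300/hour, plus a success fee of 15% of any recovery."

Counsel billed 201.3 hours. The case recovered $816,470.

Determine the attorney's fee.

Hourly: 201.3 × $300 = $60,390.00
Success fee: 15% of $816,470 = $122,470.50
Total: $60,390.00 + $122,470.50 = $182,860.50

$182,860.50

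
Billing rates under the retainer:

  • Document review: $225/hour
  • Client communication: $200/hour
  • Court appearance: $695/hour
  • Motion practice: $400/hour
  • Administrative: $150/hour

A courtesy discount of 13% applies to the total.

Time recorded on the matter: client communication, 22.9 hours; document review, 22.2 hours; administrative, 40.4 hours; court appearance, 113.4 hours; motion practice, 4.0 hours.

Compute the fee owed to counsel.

$83,561.76

Document review: 22.2 × $225 = $4,995.00
Client communication: 22.9 × $200 = $4,580.00
Court appearance: 113.4 × $695 = $78,813.00
Motion practice: 4.0 × $400 = $1,600.00
Administrative: 40.4 × $150 = $6,060.00
Subtotal: $96,048.00
Less 13% discount: −$12,486.24
Total: $96,048.00 − $12,486.24 = $83,561.76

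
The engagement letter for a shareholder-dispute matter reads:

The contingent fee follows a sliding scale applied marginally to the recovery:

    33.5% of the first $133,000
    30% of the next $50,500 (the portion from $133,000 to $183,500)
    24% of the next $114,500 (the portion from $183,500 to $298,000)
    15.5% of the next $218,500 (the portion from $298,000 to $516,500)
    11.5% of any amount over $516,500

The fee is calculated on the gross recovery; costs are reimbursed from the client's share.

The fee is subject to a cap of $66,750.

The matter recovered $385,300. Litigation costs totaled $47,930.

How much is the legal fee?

Fee base is the gross recovery, $385,300; costs are reimbursed separately.
First $133,000 at 33.5% = $44,555.00
Next $50,500 at 30% = $15,150.00
Next $114,500 at 24% = $27,480.00
Remaining $87,300 at 15.5% = $13,531.50
Fee: $44,555.00 + $15,150.00 + $27,480.00 + $13,531.50 = $100,716.50
$100,716.50 exceeds the $66,750 cap, so the fee is capped at $66,750.00.

$66,750.00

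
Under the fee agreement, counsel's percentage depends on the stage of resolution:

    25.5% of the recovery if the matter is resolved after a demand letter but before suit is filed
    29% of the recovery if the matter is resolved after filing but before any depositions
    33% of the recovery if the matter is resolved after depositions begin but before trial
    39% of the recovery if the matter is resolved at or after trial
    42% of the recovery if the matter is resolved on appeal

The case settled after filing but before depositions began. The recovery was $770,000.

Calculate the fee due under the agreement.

The matter settled after filing but before depositions began, so the 29% rate applies.
$770,000 × 29% = $223,300.00

$223,300.00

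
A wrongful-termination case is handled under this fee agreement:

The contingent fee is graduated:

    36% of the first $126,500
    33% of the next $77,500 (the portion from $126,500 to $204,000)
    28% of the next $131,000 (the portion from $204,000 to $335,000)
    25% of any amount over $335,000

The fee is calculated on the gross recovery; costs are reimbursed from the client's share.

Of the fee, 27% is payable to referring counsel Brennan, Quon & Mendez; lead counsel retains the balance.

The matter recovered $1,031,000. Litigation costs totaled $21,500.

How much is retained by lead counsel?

$205,710.35

Fee base is the gross recovery, $1,031,000; costs are reimbursed separately.
First $126,500 at 36% = $45,540.00
Next $77,500 at 33% = $25,575.00
Next $131,000 at 28% = $36,680.00
Remaining $696,000 at 25% = $174,000.00
Fee: $45,540.00 + $25,575.00 + $36,680.00 + $174,000.00 = $281,795.00
Referral share: 27% of $281,795.00 = $76,084.65; lead counsel retains $281,795.00 − $76,084.65 = $205,710.35.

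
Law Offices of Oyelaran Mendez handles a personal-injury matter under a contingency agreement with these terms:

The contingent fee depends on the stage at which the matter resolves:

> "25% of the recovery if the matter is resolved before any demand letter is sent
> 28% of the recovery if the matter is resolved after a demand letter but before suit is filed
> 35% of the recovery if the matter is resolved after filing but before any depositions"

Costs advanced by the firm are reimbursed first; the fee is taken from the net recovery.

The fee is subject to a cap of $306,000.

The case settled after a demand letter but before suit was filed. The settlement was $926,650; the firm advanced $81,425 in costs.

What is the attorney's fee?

Fee base (net of costs): $926,650 − $81,425 = $845,225
The matter settled after a demand letter but before suit was filed, so the 28% rate applies.
$845,225 × 28% = $236,663.00
$236,663.00 is under the $306,000 cap.

$236,663.00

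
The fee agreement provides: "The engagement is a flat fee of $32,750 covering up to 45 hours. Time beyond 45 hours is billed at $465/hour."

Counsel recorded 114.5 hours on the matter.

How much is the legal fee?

$65,067.50

Flat fee: $32,750.00
Excess hours: 114.5 − 45 = 69.5
Overrun: 69.5 × $465 = $32,317.50
Total: $32,750.00 + $32,317.50 = $65,067.50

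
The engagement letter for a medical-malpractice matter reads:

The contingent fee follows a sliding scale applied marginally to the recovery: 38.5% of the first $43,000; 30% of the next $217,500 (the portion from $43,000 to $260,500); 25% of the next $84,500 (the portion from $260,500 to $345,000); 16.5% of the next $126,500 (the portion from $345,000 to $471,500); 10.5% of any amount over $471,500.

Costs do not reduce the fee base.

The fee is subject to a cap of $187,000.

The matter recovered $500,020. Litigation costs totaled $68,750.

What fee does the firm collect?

Fee base is the gross recovery, $500,020; costs are reimbursed separately.
First $43,000 at 38.5% = $16,555.00
Next $217,500 at 30% = $65,250.00
Next $84,500 at 25% = $21,125.00
Next $126,500 at 16.5% = $20,872.50
Remaining $28,520 at 10.5% = $2,994.60
Fee: $16,555.00 + $65,250.00 + $21,125.00 + $20,872.50 + $2,994.60 = $126,797.10
$126,797.10 is under the $187,000 cap.

$126,797.10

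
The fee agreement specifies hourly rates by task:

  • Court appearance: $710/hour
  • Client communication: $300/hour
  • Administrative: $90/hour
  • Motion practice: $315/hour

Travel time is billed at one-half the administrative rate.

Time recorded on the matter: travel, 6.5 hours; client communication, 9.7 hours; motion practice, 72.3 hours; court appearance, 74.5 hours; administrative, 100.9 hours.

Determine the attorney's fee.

Court appearance: 74.5 × $710 = $52,895.00
Client communication: 9.7 × $300 = $2,910.00
Administrative: 100.9 × $90 = $9,081.00
Motion practice: 72.3 × $315 = $22,774.50
Subtotal: $52,895.00 + $2,910.00 + $9,081.00 + $22,774.50 = $87,660.50
Travel: 6.5 × ($90 ÷ 2) = 6.5 × $45.00 = $292.50
Total: $87,660.50 + $292.50 = $87,953.00

$87,953.00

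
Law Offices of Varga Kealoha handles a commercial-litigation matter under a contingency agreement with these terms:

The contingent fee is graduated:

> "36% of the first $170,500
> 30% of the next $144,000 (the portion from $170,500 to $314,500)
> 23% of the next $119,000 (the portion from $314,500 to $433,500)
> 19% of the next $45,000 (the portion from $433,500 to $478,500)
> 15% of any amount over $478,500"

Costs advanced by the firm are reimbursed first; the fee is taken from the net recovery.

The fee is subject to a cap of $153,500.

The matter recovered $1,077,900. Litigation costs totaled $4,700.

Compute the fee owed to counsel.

$153,500.00

Fee base (net of costs): $1,077,900 − $4,700 = $1,073,200
First $170,500 at 36% = $61,380.00
Next $144,000 at 30% = $43,200.00
Next $119,000 at 23% = $27,370.00
Next $45,000 at 19% = $8,550.00
Remaining $594,700 at 15% = $89,205.00
Fee: $61,380.00 + $43,200.00 + $27,370.00 + $8,550.00 + $89,205.00 = $229,705.00
$229,705.00 exceeds the $153,500 cap, so the fee is capped at $153,500.00.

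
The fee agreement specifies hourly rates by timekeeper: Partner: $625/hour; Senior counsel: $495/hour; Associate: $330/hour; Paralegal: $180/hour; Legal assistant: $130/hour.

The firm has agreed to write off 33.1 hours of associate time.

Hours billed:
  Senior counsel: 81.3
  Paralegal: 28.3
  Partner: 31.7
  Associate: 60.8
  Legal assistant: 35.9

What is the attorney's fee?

Partner: 31.7 × $625 = $19,812.50
Senior counsel: 81.3 × $495 = $40,243.50
Associate: 60.8 × $330 = $20,064.00
Paralegal: 28.3 × $180 = $5,094.00
Legal assistant: 35.9 × $130 = $4,667.00
Subtotal: $89,881.00
Write-off: 33.1 × $330 = $10,923.00
Total: $89,881.00 − $10,923.00 = $78,958.00

$78,958.00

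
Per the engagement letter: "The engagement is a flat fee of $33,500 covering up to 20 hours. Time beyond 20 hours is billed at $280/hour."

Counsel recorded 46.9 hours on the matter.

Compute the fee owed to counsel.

Flat fee: $33,500.00
Excess hours: 46.9 − 20 = 26.9
Overrun: 26.9 × $280 = $7,532.00
Total: $33,500.00 + $7,532.00 = $41,032.00

$41,032.00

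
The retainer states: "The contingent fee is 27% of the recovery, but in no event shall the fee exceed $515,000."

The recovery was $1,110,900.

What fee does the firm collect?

$299,943.00

27% of $1,110,900 = $299,943.00
That is under the $515,000 cap.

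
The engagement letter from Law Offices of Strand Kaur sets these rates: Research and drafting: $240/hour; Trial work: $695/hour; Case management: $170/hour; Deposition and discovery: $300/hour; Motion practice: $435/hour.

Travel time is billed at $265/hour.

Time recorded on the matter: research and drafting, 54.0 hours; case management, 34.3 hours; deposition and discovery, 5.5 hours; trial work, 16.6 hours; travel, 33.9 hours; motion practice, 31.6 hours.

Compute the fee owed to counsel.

Research and drafting: 54.0 × $240 = $12,960.00
Trial work: 16.6 × $695 = $11,537.00
Case management: 34.3 × $170 = $5,831.00
Deposition and discovery: 5.5 × $300 = $1,650.00
Motion practice: 31.6 × $435 = $13,746.00
Subtotal: $12,960.00 + $11,537.00 + $5,831.00 + $1,650.00 + $13,746.00 = $45,724.00
Travel: 33.9 × $265 = $8,983.50
Total: $45,724.00 + $8,983.50 = $54,707.50

$54,707.50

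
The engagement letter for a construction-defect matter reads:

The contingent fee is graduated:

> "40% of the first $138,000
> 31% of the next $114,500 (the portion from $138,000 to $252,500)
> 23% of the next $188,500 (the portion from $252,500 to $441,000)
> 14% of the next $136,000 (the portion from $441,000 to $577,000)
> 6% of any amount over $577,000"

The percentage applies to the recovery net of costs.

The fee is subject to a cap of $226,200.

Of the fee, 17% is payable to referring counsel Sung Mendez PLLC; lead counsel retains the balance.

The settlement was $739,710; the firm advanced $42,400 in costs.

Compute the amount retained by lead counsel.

$133,056.14

Fee base (net of costs): $739,710 − $42,400 = $697,310
First $138,000 at 40% = $55,200.00
Next $114,500 at 31% = $35,495.00
Next $188,500 at 23% = $43,355.00
Next $136,000 at 14% = $19,040.00
Remaining $120,310 at 6% = $7,218.60
Fee: $55,200.00 + $35,495.00 + $43,355.00 + $19,040.00 + $7,218.60 = $160,308.60
$160,308.60 is under the $226,200 cap.
Referral share: 17% of $160,308.60 = $27,252.46; lead counsel retains $160,308.60 − $27,252.46 = $133,056.14.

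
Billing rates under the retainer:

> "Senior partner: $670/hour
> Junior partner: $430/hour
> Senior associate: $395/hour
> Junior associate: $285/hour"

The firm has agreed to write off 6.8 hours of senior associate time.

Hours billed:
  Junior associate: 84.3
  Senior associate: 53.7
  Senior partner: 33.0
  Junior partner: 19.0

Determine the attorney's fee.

Senior partner: 33.0 × $670 = $22,110.00
Junior partner: 19.0 × $430 = $8,170.00
Senior associate: 53.7 × $395 = $21,211.50
Junior associate: 84.3 × $285 = $24,025.50
Subtotal: $75,517.00
Write-off: 6.8 × $395 = $2,686.00
Total: $75,517.00 − $2,686.00 = $72,831.00

$72,831.00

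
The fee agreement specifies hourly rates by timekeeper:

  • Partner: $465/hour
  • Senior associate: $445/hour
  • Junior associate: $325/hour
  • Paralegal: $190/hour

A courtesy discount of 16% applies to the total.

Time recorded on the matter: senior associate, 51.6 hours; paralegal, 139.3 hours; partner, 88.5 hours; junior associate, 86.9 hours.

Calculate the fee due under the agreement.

$99,812.16

Partner: 88.5 × $465 = $41,152.50
Senior associate: 51.6 × $445 = $22,962.00
Junior associate: 86.9 × $325 = $28,242.50
Paralegal: 139.3 × $190 = $26,467.00
Subtotal: $118,824.00
Less 16% discount: −$19,011.84
Total: $118,824.00 − $19,011.84 = $99,812.16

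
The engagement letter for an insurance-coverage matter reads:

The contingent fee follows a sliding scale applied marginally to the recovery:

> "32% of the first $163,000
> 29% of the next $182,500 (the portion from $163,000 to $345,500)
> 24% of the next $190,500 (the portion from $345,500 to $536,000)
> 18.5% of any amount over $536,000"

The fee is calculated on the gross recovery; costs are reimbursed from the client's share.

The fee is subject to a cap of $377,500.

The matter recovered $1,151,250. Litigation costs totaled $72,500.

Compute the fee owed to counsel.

$264,626.25

Fee base is the gross recovery, $1,151,250; costs are reimbursed separately.
First $163,000 at 32% = $52,160.00
Next $182,500 at 29% = $52,925.00
Next $190,500 at 24% = $45,720.00
Remaining $615,250 at 18.5% = $113,821.25
Fee: $52,160.00 + $52,925.00 + $45,720.00 + $113,821.25 = $264,626.25
$264,626.25 is under the $377,500 cap.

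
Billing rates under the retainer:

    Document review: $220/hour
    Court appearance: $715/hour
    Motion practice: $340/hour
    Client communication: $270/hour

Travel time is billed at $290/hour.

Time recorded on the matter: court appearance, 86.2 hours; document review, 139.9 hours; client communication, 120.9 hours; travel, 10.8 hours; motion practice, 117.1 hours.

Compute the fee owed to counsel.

$168,000.00

Document review: 139.9 × $220 = $30,778.00
Court appearance: 86.2 × $715 = $61,633.00
Motion practice: 117.1 × $340 = $39,814.00
Client communication: 120.9 × $270 = $32,643.00
Subtotal: $30,778.00 + $61,633.00 + $39,814.00 + $32,643.00 = $164,868.00
Travel: 10.8 × $290 = $3,132.00
Total: $164,868.00 + $3,132.00 = $168,000.00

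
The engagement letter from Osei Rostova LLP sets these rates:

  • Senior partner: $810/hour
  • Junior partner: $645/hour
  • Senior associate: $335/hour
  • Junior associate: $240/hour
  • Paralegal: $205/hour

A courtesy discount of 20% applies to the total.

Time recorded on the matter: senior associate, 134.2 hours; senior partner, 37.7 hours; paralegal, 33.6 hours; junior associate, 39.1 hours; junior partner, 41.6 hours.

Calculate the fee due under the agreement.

$94,878.40

Senior partner: 37.7 × $810 = $30,537.00
Junior partner: 41.6 × $645 = $26,832.00
Senior associate: 134.2 × $335 = $44,957.00
Junior associate: 39.1 × $240 = $9,384.00
Paralegal: 33.6 × $205 = $6,888.00
Subtotal: $118,598.00
Less 20% discount: −$23,719.60
Total: $118,598.00 − $23,719.60 = $94,878.40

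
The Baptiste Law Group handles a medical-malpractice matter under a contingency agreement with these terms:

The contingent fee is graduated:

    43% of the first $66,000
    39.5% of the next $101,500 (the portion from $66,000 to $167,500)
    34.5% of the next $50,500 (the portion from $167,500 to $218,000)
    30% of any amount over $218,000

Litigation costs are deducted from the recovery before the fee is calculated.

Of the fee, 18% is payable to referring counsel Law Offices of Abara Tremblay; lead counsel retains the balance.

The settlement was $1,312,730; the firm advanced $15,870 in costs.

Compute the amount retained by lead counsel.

Fee base (net of costs): $1,312,730 − $15,870 = $1,296,860
First $66,000 at 43% = $28,380.00
Next $101,500 at 39.5% = $40,092.50
Next $50,500 at 34.5% = $17,422.50
Remaining $1,078,860 at 30% = $323,658.00
Fee: $28,380.00 + $40,092.50 + $17,422.50 + $323,658.00 = $409,553.00
Referral share: 18% of $409,553.00 = $73,719.54; lead counsel retains $409,553.00 − $73,719.54 = $335,833.46.

$335,833.46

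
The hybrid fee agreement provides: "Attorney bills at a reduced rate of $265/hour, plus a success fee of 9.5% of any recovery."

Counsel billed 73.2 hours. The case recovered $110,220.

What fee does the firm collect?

Hourly: 73.2 × $265 = $19,398.00
Success fee: 9.5% of $110,220 = $10,470.90
Total: $19,398.00 + $10,470.90 = $29,868.90

$29,868.90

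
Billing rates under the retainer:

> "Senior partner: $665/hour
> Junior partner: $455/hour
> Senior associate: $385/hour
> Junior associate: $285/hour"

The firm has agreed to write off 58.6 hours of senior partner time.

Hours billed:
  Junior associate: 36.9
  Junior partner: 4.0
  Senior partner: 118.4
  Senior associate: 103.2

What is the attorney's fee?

$91,835.50

Senior partner: 118.4 × $665 = $78,736.00
Junior partner: 4.0 × $455 = $1,820.00
Senior associate: 103.2 × $385 = $39,732.00
Junior associate: 36.9 × $285 = $10,516.50
Subtotal: $130,804.50
Write-off: 58.6 × $665 = $38,969.00
Total: $130,804.50 − $38,969.00 = $91,835.50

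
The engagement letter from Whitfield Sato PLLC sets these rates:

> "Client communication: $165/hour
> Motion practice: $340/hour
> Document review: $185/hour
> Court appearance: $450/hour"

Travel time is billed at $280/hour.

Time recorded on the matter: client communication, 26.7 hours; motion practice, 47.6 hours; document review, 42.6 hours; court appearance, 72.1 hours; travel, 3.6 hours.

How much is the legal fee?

Client communication: 26.7 × $165 = $4,405.50
Motion practice: 47.6 × $340 = $16,184.00
Document review: 42.6 × $185 = $7,881.00
Court appearance: 72.1 × $450 = $32,445.00
Subtotal: $4,405.50 + $16,184.00 + $7,881.00 + $32,445.00 = $60,915.50
Travel: 3.6 × $280 = $1,008.00
Total: $60,915.50 + $1,008.00 = $61,923.50

$61,923.50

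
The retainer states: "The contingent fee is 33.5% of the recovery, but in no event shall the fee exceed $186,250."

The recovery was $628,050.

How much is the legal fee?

33.5% of $628,050 = $210,396.75
That exceeds the $186,250 cap, so the fee is capped at $186,250.

$186,250.00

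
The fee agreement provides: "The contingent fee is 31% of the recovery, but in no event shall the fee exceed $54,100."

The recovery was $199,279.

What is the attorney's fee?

$54,100.00

31% of $199,279 = $61,776.49
That exceeds the $54,100 cap, so the fee is capped at $54,100.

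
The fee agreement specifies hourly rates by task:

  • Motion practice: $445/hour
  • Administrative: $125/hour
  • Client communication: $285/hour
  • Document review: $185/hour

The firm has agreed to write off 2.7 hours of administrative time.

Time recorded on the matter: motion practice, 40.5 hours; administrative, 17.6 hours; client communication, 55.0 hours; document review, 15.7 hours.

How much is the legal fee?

$38,464.50

Motion practice: 40.5 × $445 = $18,022.50
Administrative: 17.6 × $125 = $2,200.00
Client communication: 55.0 × $285 = $15,675.00
Document review: 15.7 × $185 = $2,904.50
Subtotal: $38,802.00
Write-off: 2.7 × $125 = $337.50
Total: $38,802.00 − $337.50 = $38,464.50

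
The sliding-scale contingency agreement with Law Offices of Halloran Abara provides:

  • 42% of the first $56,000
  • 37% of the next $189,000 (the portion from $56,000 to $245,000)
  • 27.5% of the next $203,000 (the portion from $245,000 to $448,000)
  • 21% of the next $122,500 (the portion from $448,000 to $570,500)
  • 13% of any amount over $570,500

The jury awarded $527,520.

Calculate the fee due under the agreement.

$165,974.20

First $56,000 at 42% = $23,520.00
Next $189,000 at 37% = $69,930.00
Next $203,000 at 27.5% = $55,825.00
Remaining $79,520 at 21% = $16,699.20
Fee: $23,520.00 + $69,930.00 + $55,825.00 + $16,699.20 = $165,974.20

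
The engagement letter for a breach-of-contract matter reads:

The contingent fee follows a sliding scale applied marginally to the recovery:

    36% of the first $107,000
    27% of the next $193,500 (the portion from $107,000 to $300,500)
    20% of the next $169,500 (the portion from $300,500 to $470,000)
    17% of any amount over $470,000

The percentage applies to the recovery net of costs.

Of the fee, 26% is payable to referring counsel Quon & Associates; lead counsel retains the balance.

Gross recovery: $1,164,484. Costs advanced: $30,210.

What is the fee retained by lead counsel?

$175,817.77

Fee base (net of costs): $1,164,484 − $30,210 = $1,134,274
First $107,000 at 36% = $38,520.00
Next $193,500 at 27% = $52,245.00
Next $169,500 at 20% = $33,900.00
Remaining $664,274 at 17% = $112,926.58
Fee: $38,520.00 + $52,245.00 + $33,900.00 + $112,926.58 = $237,591.58
Referral share: 26% of $237,591.58 = $61,773.81; lead counsel retains $237,591.58 − $61,773.81 = $175,817.77.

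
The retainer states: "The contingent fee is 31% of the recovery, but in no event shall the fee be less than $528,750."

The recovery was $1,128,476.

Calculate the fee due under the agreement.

$528,750.00

31% of $1,128,476 = $349,827.56
That is below the $528,750 minimum, so the minimum applies.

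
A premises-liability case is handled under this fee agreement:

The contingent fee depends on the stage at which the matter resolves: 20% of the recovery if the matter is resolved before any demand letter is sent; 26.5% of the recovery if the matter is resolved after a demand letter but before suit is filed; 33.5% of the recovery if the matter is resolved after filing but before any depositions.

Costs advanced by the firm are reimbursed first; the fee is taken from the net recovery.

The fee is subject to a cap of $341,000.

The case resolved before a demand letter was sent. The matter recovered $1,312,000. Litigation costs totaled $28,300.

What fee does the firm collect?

$256,740.00

Fee base (net of costs): $1,312,000 − $28,300 = $1,283,700
The matter resolved before a demand letter was sent, so the 20% rate applies.
$1,283,700 × 20% = $256,740.00
$256,740.00 is under the $341,000 cap.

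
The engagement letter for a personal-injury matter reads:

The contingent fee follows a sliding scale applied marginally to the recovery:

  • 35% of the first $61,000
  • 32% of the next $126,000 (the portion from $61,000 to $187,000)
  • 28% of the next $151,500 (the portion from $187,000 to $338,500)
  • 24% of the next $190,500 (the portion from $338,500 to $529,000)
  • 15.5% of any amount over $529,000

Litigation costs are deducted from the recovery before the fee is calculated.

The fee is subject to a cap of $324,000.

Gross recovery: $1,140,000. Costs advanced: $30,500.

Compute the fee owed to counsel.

$239,787.50

Fee base (net of costs): $1,140,000 − $30,500 = $1,109,500
First $61,000 at 35% = $21,350.00
Next $126,000 at 32% = $40,320.00
Next $151,500 at 28% = $42,420.00
Next $190,500 at 24% = $45,720.00
Remaining $580,500 at 15.5% = $89,977.50
Fee: $21,350.00 + $40,320.00 + $42,420.00 + $45,720.00 + $89,977.50 = $239,787.50
$239,787.50 is under the $324,000 cap.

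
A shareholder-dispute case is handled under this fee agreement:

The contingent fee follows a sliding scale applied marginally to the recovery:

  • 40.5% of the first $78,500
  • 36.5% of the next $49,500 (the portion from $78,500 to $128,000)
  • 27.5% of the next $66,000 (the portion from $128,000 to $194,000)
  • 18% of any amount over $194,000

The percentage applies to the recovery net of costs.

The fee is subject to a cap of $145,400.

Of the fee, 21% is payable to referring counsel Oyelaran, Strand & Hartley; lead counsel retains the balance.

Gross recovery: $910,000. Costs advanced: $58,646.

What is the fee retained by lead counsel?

$114,866.00

Fee base (net of costs): $910,000 − $58,646 = $851,354
First $78,500 at 40.5% = $31,792.50
Next $49,500 at 36.5% = $18,067.50
Next $66,000 at 27.5% = $18,150.00
Remaining $657,354 at 18% = $118,323.72
Fee: $31,792.50 + $18,067.50 + $18,150.00 + $118,323.72 = $186,333.72
$186,333.72 exceeds the $145,400 cap, so the fee is capped at $145,400.00.
Referral share: 21% of $145,400.00 = $30,534.00; lead counsel retains $145,400.00 − $30,534.00 = $114,866.00.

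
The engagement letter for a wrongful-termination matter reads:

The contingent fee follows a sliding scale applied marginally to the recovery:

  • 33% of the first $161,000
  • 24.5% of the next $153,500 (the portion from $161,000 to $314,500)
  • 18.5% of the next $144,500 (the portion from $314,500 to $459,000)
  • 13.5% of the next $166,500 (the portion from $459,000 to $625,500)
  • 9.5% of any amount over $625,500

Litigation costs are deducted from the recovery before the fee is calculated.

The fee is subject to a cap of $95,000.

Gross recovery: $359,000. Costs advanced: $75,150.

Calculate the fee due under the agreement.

Fee base (net of costs): $359,000 − $75,150 = $283,850
First $161,000 at 33% = $53,130.00
Remaining $122,850 at 24.5% = $30,098.25
Fee: $53,130.00 + $30,098.25 = $83,228.25
$83,228.25 is under the $95,000 cap.

$83,228.25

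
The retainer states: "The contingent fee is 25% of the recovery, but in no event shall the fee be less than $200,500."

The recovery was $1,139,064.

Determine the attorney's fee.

$284,766.00

25% of $1,139,064 = $284,766.00
That exceeds the $200,500 minimum.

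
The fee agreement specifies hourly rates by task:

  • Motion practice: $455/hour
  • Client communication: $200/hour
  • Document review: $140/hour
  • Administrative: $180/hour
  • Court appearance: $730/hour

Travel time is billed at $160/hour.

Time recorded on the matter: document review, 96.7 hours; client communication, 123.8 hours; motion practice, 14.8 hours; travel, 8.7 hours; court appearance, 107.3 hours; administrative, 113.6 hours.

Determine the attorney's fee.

Motion practice: 14.8 × $455 = $6,734.00
Client communication: 123.8 × $200 = $24,760.00
Document review: 96.7 × $140 = $13,538.00
Administrative: 113.6 × $180 = $20,448.00
Court appearance: 107.3 × $730 = $78,329.00
Subtotal: $6,734.00 + $24,760.00 + $13,538.00 + $20,448.00 + $78,329.00 = $143,809.00
Travel: 8.7 × $160 = $1,392.00
Total: $143,809.00 + $1,392.00 = $145,201.00

$145,201.00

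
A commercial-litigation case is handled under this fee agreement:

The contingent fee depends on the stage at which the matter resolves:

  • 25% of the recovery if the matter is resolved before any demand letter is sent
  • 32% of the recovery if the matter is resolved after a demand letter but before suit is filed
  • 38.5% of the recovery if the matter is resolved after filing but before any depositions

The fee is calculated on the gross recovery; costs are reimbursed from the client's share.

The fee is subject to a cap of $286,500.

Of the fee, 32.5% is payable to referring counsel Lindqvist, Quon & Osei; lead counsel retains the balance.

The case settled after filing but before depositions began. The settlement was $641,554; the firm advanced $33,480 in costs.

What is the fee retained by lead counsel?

Fee base is the gross recovery, $641,554; costs are reimbursed separately.
The matter settled after filing but before depositions began, so the 38.5% rate applies.
$641,554 × 38.5% = $246,998.29
$246,998.29 is under the $286,500 cap.
Referral share: 32.5% of $246,998.29 = $80,274.44; lead counsel retains $246,998.29 − $80,274.44 = $166,723.85.

$166,723.85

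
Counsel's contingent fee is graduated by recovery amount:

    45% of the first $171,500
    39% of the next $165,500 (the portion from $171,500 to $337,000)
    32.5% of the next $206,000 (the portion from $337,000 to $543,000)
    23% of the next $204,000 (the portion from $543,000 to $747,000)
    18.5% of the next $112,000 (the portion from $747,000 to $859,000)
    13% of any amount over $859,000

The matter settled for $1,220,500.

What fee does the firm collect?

First $171,500 at 45% = $77,175.00
Next $165,500 at 39% = $64,545.00
Next $206,000 at 32.5% = $66,950.00
Next $204,000 at 23% = $46,920.00
Next $112,000 at 18.5% = $20,720.00
Remaining $361,500 at 13% = $46,995.00
Fee: $77,175.00 + $64,545.00 + $66,950.00 + $46,920.00 + $20,720.00 + $46,995.00 = $323,305.00

$323,305.00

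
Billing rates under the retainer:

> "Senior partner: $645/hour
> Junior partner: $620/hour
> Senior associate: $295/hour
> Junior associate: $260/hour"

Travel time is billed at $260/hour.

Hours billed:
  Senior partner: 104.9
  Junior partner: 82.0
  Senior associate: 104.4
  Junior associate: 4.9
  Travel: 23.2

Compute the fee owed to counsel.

$156,604.50

Senior partner: 104.9 × $645 = $67,660.50
Junior partner: 82.0 × $620 = $50,840.00
Senior associate: 104.4 × $295 = $30,798.00
Junior associate: 4.9 × $260 = $1,274.00
Subtotal: $67,660.50 + $50,840.00 + $30,798.00 + $1,274.00 = $150,572.50
Travel: 23.2 × $260 = $6,032.00
Total: $150,572.50 + $6,032.00 = $156,604.50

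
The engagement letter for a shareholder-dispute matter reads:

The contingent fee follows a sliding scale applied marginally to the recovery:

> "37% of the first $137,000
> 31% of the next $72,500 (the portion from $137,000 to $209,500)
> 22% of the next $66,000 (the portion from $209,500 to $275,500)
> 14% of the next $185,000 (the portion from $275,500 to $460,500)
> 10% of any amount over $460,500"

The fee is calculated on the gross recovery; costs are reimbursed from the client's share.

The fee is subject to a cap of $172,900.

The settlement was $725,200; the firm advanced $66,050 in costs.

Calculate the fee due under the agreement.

$140,055.00

Fee base is the gross recovery, $725,200; costs are reimbursed separately.
First $137,000 at 37% = $50,690.00
Next $72,500 at 31% = $22,475.00
Next $66,000 at 22% = $14,520.00
Next $185,000 at 14% = $25,900.00
Remaining $264,700 at 10% = $26,470.00
Fee: $50,690.00 + $22,475.00 + $14,520.00 + $25,900.00 + $26,470.00 = $140,055.00
$140,055.00 is under the $172,900 cap.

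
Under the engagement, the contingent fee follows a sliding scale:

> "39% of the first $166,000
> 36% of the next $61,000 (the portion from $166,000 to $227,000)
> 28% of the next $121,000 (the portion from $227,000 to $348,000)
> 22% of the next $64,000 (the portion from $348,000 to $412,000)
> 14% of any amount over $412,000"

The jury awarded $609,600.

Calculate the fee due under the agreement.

$162,324.00

First $166,000 at 39% = $64,740.00
Next $61,000 at 36% = $21,960.00
Next $121,000 at 28% = $33,880.00
Next $64,000 at 22% = $14,080.00
Remaining $197,600 at 14% = $27,664.00
Fee: $64,740.00 + $21,960.00 + $33,880.00 + $14,080.00 + $27,664.00 = $162,324.00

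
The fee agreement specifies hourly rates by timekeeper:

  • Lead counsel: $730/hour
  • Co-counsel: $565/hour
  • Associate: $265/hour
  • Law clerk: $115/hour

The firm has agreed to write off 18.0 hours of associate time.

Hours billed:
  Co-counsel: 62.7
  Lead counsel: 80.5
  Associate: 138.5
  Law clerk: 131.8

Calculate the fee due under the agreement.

Lead counsel: 80.5 × $730 = $58,765.00
Co-counsel: 62.7 × $565 = $35,425.50
Associate: 138.5 × $265 = $36,702.50
Law clerk: 131.8 × $115 = $15,157.00
Subtotal: $146,050.00
Write-off: 18.0 × $265 = $4,770.00
Total: $146,050.00 − $4,770.00 = $141,280.00

$141,280.00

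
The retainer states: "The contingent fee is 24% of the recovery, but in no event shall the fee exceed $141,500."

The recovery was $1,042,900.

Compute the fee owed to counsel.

$141,500.00

24% of $1,042,900 = $250,296.00
That exceeds the $141,500 cap, so the fee is capped at $141,500.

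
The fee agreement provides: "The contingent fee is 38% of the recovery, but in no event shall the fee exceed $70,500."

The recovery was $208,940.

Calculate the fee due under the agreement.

38% of $208,940 = $79,397.20
That exceeds the $70,500 cap, so the fee is capped at $70,500.

$70,500.00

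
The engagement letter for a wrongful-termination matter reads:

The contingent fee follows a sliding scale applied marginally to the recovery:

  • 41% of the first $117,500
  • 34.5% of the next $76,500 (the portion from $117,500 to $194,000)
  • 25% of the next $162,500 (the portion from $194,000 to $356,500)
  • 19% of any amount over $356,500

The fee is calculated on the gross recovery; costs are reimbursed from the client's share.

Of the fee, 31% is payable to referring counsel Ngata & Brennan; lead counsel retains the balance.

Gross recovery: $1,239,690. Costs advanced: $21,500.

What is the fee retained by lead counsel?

Fee base is the gross recovery, $1,239,690; costs are reimbursed separately.
First $117,500 at 41% = $48,175.00
Next $76,500 at 34.5% = $26,392.50
Next $162,500 at 25% = $40,625.00
Remaining $883,190 at 19% = $167,806.10
Fee: $48,175.00 + $26,392.50 + $40,625.00 + $167,806.10 = $282,998.60
Referral share: 31% of $282,998.60 = $87,729.57; lead counsel retains $282,998.60 − $87,729.57 = $195,269.03.

$195,269.03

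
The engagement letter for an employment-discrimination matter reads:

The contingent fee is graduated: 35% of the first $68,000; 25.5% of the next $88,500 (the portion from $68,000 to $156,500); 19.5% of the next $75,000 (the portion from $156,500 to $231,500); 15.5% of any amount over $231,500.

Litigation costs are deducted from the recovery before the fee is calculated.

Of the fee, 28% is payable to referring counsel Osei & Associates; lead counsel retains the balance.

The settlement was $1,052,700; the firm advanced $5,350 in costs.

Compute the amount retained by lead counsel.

$134,963.46

Fee base (net of costs): $1,052,700 − $5,350 = $1,047,350
First $68,000 at 35% = $23,800.00
Next $88,500 at 25.5% = $22,567.50
Next $75,000 at 19.5% = $14,625.00
Remaining $815,850 at 15.5% = $126,456.75
Fee: $23,800.00 + $22,567.50 + $14,625.00 + $126,456.75 = $187,449.25
Referral share: 28% of $187,449.25 = $52,485.79; lead counsel retains $187,449.25 − $52,485.79 = $134,963.46.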